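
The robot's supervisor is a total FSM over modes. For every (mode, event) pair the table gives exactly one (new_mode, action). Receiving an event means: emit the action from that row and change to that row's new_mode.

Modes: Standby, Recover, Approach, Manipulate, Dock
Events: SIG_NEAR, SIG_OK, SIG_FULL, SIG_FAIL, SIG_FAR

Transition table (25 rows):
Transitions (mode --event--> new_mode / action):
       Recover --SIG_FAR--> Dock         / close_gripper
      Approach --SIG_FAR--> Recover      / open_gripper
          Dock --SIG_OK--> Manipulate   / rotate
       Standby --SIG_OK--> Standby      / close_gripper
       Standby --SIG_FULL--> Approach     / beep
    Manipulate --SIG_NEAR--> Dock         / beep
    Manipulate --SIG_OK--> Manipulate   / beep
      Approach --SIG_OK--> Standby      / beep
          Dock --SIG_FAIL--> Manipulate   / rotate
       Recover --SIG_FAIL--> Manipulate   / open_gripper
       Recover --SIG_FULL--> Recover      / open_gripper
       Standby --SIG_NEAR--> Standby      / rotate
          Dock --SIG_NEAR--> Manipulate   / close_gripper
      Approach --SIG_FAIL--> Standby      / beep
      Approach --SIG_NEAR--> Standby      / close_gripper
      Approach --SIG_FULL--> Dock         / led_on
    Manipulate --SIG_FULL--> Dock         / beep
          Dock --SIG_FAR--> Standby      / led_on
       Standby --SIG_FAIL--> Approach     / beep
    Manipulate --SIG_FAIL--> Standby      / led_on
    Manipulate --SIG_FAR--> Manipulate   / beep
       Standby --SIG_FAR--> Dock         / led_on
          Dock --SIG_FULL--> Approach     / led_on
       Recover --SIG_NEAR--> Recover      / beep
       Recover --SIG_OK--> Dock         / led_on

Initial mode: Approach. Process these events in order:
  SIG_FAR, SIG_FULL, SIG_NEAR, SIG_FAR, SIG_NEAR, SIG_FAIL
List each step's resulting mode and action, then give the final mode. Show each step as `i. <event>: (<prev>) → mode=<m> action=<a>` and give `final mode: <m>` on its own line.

final mode: Standby

1. SIG_FAR: (Approach) → mode=Recover action=open_gripper
2. SIG_FULL: (Recover) → mode=Recover action=open_gripper
3. SIG_NEAR: (Recover) → mode=Recover action=beep
4. SIG_FAR: (Recover) → mode=Dock action=close_gripper
5. SIG_NEAR: (Dock) → mode=Manipulate action=close_gripper
6. SIG_FAIL: (Manipulate) → mode=Standby action=led_on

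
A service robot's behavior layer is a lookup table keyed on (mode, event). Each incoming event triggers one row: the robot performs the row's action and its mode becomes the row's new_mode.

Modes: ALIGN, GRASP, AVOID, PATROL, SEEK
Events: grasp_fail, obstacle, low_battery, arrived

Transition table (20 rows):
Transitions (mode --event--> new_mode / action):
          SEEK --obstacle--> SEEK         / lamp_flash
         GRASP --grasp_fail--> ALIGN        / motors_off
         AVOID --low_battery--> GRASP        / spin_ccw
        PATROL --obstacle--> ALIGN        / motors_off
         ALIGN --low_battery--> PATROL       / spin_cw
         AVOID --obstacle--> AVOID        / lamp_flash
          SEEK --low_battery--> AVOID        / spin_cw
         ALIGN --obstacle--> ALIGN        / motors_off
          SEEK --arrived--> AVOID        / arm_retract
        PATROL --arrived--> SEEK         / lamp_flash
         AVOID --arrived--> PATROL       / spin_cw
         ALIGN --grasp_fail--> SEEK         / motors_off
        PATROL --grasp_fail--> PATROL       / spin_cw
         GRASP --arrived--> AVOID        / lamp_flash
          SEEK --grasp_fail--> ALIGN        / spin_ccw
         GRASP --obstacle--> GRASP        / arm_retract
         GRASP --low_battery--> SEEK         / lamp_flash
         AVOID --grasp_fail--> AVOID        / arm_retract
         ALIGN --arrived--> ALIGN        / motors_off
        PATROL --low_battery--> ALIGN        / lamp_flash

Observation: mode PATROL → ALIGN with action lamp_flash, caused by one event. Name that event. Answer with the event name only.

low_battery

try grasp_fail: (PATROL, grasp_fail) → (PATROL, spin_cw)
try obstacle: (PATROL, obstacle) → (ALIGN, motors_off)
try low_battery: (PATROL, low_battery) → (ALIGN, lamp_flash)  ← matches
try arrived: (PATROL, arrived) → (SEEK, lamp_flash)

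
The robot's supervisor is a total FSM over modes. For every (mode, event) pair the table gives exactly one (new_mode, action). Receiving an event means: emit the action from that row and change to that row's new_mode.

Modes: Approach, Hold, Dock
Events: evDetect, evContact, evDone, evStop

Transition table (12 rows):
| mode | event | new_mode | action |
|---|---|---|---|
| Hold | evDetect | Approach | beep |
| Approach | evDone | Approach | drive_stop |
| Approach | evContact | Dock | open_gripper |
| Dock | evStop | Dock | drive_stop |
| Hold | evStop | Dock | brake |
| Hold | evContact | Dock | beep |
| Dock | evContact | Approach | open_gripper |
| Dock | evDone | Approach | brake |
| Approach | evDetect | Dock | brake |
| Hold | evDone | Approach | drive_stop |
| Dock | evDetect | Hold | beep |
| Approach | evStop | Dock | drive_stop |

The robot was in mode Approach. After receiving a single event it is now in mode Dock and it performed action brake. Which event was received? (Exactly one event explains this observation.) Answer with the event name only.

evDetect

try evDetect: (Approach, evDetect) → (Dock, brake)  ← matches
try evContact: (Approach, evContact) → (Dock, open_gripper)
try evDone: (Approach, evDone) → (Approach, drive_stop)
try evStop: (Approach, evStop) → (Dock, drive_stop)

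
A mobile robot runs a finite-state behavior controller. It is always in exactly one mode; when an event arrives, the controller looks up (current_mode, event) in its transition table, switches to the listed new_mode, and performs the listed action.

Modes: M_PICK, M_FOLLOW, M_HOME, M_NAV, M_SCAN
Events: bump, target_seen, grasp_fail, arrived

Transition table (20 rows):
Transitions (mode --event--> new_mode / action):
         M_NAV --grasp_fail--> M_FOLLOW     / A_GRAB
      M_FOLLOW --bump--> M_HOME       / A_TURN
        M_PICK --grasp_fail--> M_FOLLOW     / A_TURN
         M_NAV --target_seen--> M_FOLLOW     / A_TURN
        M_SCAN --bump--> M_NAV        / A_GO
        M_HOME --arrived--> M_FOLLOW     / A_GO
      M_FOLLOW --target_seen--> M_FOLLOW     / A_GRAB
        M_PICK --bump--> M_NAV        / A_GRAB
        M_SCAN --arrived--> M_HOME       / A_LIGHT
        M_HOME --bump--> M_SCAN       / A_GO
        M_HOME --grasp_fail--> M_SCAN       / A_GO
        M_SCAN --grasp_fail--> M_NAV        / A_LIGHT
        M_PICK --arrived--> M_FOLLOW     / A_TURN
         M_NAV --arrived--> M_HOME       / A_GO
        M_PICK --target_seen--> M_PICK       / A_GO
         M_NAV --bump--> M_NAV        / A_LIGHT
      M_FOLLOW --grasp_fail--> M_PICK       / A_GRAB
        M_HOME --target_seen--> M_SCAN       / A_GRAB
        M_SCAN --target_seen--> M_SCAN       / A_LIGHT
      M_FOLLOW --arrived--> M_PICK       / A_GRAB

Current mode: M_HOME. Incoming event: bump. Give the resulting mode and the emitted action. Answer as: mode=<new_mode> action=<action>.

current mode = M_HOME; filter table to that mode:
  (M_HOME, arrived) → (M_FOLLOW, A_GO)
  (M_HOME, bump) → (M_SCAN, A_GO)  ← event matches
  (M_HOME, grasp_fail) → (M_SCAN, A_GO)
  (M_HOME, target_seen) → (M_SCAN, A_GRAB)
event = bump selects (M_SCAN, A_GO)

mode=M_SCAN action=A_GO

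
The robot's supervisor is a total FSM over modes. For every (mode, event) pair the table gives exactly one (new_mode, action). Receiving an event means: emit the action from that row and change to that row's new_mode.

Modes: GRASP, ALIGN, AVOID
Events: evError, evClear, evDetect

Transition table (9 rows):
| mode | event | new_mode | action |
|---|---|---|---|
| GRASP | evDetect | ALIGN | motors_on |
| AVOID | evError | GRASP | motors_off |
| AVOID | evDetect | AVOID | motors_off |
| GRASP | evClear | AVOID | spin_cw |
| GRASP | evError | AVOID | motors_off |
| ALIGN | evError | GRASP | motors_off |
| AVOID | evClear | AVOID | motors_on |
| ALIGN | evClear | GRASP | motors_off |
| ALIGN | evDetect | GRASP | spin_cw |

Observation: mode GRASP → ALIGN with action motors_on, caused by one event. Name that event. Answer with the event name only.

evDetect

try evError: (GRASP, evError) → (AVOID, motors_off)
try evClear: (GRASP, evClear) → (AVOID, spin_cw)
try evDetect: (GRASP, evDetect) → (ALIGN, motors_on)  ← matches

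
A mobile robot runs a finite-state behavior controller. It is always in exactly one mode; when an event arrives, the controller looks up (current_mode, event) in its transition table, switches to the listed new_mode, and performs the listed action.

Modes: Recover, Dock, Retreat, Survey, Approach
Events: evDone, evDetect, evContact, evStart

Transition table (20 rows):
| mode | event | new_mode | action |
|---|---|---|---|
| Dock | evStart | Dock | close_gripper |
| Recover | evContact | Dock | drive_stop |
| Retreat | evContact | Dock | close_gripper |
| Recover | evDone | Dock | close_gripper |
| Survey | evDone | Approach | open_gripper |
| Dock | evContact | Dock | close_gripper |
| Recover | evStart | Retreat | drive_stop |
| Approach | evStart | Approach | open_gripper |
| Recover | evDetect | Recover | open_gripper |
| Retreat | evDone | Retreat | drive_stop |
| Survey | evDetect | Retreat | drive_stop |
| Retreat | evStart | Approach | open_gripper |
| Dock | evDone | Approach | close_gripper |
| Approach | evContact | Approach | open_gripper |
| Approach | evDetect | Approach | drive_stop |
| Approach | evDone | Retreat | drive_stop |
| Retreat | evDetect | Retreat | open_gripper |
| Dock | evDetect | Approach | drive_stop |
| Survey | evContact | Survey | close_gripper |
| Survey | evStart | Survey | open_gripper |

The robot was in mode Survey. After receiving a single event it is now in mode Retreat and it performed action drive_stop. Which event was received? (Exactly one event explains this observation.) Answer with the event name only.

evDetect

try evDone: (Survey, evDone) → (Approach, open_gripper)
try evDetect: (Survey, evDetect) → (Retreat, drive_stop)  ← matches
try evContact: (Survey, evContact) → (Survey, close_gripper)
try evStart: (Survey, evStart) → (Survey, open_gripper)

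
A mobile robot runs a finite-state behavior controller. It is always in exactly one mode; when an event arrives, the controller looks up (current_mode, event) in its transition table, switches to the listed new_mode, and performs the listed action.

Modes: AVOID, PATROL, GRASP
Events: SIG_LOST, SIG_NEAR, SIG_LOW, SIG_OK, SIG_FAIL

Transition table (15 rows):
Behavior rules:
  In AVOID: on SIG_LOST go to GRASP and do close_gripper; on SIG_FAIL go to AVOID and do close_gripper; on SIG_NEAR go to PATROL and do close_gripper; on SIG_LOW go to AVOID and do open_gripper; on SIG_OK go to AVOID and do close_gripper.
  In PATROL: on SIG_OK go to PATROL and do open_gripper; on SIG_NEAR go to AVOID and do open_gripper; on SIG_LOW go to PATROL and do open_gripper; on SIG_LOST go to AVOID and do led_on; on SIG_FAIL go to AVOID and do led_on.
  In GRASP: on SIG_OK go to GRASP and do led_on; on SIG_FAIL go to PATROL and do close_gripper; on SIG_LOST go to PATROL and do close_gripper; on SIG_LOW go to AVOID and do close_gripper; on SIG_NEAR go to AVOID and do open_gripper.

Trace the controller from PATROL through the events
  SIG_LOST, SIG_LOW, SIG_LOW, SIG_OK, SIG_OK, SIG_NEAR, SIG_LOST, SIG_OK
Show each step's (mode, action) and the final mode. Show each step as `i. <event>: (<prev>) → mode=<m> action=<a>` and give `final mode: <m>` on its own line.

1. SIG_LOST: (PATROL) → mode=AVOID action=led_on
2. SIG_LOW: (AVOID) → mode=AVOID action=open_gripper
3. SIG_LOW: (AVOID) → mode=AVOID action=open_gripper
4. SIG_OK: (AVOID) → mode=AVOID action=close_gripper
5. SIG_OK: (AVOID) → mode=AVOID action=close_gripper
6. SIG_NEAR: (AVOID) → mode=PATROL action=close_gripper
7. SIG_LOST: (PATROL) → mode=AVOID action=led_on
8. SIG_OK: (AVOID) → mode=AVOID action=close_gripper

final mode: AVOID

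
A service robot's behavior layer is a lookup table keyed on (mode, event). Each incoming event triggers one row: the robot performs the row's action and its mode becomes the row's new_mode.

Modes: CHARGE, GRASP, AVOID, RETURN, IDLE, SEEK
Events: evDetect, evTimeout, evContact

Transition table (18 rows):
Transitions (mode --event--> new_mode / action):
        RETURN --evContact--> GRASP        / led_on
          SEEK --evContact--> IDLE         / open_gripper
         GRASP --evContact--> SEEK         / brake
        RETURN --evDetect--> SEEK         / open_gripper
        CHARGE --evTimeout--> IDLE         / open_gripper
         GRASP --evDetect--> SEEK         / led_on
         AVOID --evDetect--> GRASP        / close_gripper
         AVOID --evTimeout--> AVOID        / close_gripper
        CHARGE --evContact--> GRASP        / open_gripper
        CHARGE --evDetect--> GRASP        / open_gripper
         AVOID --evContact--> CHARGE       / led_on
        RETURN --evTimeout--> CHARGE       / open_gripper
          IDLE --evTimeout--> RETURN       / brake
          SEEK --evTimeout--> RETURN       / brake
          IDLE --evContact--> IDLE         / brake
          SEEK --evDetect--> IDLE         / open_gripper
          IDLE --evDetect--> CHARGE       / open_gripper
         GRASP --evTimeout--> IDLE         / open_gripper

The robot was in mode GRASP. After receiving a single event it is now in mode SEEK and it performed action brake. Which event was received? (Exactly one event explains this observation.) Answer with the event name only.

try evDetect: (GRASP, evDetect) → (SEEK, led_on)
try evTimeout: (GRASP, evTimeout) → (IDLE, open_gripper)
try evContact: (GRASP, evContact) → (SEEK, brake)  ← matches

evContact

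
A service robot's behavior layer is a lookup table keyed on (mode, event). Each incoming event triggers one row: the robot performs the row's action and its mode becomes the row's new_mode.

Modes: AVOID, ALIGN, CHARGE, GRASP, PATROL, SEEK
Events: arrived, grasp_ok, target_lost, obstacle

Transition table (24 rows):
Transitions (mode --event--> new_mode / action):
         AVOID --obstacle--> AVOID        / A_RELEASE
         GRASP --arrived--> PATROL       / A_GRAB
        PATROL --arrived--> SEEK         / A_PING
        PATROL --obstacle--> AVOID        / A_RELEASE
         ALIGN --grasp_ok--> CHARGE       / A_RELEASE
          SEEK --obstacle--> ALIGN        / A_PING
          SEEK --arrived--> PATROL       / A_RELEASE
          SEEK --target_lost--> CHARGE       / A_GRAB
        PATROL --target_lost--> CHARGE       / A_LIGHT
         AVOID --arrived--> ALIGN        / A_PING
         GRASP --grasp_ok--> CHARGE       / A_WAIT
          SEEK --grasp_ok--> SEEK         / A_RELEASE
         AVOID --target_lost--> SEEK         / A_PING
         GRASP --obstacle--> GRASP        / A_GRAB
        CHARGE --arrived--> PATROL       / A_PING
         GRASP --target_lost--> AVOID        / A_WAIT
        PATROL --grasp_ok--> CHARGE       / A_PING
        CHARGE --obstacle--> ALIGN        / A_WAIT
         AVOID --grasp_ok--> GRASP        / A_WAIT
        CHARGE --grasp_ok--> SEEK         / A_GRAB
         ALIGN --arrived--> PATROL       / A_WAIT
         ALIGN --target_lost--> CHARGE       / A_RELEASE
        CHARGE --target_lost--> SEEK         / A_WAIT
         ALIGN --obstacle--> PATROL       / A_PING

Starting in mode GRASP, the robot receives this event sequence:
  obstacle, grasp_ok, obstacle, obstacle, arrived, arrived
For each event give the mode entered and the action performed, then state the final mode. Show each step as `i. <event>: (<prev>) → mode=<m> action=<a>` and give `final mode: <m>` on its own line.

1. obstacle: (GRASP) → mode=GRASP action=A_GRAB
2. grasp_ok: (GRASP) → mode=CHARGE action=A_WAIT
3. obstacle: (CHARGE) → mode=ALIGN action=A_WAIT
4. obstacle: (ALIGN) → mode=PATROL action=A_PING
5. arrived: (PATROL) → mode=SEEK action=A_PING
6. arrived: (SEEK) → mode=PATROL action=A_RELEASE

final mode: PATROL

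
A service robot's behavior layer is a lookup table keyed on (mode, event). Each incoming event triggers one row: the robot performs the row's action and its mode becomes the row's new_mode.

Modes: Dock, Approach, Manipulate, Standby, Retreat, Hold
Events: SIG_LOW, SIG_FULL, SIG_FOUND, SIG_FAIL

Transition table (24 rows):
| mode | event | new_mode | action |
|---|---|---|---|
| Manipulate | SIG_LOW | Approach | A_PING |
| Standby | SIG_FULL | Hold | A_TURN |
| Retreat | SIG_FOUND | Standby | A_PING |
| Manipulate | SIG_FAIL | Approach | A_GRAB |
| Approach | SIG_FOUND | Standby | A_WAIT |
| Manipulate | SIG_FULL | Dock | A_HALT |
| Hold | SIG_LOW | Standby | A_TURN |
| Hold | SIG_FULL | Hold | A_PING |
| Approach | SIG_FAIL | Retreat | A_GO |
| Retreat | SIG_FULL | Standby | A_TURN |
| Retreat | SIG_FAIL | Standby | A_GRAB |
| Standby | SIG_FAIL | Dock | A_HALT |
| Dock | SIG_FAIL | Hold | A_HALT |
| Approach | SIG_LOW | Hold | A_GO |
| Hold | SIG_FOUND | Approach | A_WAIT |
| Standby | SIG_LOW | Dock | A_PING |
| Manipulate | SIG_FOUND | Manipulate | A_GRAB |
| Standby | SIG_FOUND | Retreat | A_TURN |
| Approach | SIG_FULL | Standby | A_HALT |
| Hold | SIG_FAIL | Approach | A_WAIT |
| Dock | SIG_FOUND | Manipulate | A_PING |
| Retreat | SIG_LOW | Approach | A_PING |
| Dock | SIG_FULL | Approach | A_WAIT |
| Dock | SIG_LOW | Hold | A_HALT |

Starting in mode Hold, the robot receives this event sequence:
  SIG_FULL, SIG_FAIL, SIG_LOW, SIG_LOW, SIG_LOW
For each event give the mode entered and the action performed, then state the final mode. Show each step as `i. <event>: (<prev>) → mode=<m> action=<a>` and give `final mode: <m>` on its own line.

final mode: Dock

1. SIG_FULL: (Hold) → mode=Hold action=A_PING
2. SIG_FAIL: (Hold) → mode=Approach action=A_WAIT
3. SIG_LOW: (Approach) → mode=Hold action=A_GO
4. SIG_LOW: (Hold) → mode=Standby action=A_TURN
5. SIG_LOW: (Standby) → mode=Dock action=A_PING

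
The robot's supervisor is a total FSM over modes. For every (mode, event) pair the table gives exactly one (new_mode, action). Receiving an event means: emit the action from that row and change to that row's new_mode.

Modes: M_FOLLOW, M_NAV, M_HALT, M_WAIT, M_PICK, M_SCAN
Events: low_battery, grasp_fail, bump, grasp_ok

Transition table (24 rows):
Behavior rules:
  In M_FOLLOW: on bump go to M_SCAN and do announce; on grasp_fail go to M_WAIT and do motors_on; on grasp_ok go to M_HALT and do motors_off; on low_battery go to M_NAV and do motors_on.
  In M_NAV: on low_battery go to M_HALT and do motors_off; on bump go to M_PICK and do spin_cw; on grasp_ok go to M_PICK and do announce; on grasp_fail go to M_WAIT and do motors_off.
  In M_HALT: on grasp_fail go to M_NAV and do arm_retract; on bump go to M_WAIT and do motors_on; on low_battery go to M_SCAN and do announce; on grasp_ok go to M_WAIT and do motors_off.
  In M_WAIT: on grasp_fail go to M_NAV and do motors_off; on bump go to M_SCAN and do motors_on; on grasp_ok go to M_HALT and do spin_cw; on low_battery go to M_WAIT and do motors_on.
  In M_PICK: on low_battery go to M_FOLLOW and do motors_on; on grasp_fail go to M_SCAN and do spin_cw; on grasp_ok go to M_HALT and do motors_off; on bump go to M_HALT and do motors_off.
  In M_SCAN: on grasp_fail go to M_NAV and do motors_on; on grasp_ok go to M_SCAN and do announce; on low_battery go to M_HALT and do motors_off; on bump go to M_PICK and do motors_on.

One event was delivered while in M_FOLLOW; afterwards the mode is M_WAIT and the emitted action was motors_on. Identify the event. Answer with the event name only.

try low_battery: (M_FOLLOW, low_battery) → (M_NAV, motors_on)
try grasp_fail: (M_FOLLOW, grasp_fail) → (M_WAIT, motors_on)  ← matches
try bump: (M_FOLLOW, bump) → (M_SCAN, announce)
try grasp_ok: (M_FOLLOW, grasp_ok) → (M_HALT, motors_off)

grasp_fail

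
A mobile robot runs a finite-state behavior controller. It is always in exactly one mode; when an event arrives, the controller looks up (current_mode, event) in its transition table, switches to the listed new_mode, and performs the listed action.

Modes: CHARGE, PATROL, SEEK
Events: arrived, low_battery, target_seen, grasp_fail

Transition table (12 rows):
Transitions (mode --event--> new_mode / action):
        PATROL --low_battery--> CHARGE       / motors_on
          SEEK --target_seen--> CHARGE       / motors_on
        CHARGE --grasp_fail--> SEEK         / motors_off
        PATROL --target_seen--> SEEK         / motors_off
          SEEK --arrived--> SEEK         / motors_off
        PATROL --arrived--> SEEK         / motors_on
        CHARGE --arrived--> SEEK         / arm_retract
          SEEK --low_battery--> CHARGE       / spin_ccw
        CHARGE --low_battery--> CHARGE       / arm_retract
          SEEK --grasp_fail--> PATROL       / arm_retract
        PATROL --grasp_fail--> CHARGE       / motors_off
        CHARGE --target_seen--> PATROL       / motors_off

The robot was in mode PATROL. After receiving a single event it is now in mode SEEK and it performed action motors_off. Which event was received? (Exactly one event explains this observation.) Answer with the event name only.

try arrived: (PATROL, arrived) → (SEEK, motors_on)
try low_battery: (PATROL, low_battery) → (CHARGE, motors_on)
try target_seen: (PATROL, target_seen) → (SEEK, motors_off)  ← matches
try grasp_fail: (PATROL, grasp_fail) → (CHARGE, motors_off)

target_seen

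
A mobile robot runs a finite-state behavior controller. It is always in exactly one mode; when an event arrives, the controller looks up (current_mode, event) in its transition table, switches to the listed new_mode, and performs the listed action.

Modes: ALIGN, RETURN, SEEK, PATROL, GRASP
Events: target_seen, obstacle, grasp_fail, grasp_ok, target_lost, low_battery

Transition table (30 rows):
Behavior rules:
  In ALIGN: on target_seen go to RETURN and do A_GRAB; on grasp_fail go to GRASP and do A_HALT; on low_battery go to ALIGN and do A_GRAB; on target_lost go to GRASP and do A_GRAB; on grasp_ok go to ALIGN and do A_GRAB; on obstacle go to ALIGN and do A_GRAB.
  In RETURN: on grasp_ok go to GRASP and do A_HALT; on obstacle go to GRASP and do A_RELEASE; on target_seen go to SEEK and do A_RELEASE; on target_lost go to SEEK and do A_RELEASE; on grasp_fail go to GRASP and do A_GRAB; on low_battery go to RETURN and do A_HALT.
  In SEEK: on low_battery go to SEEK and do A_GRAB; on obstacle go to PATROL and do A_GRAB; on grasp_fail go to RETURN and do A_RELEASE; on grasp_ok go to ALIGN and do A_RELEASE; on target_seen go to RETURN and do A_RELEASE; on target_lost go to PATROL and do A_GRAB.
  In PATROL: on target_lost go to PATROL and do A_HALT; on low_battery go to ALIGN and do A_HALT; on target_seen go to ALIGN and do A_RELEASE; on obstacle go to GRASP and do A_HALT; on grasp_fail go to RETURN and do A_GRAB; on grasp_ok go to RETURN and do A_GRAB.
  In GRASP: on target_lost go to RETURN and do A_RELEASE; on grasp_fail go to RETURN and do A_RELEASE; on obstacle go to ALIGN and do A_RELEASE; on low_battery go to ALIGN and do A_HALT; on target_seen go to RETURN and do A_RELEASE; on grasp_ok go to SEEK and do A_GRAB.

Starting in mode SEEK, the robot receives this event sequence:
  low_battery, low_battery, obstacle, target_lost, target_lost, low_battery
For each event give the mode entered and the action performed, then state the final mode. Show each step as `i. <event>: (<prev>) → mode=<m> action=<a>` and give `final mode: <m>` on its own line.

final mode: ALIGN

1. low_battery: (SEEK) → mode=SEEK action=A_GRAB
2. low_battery: (SEEK) → mode=SEEK action=A_GRAB
3. obstacle: (SEEK) → mode=PATROL action=A_GRAB
4. target_lost: (PATROL) → mode=PATROL action=A_HALT
5. target_lost: (PATROL) → mode=PATROL action=A_HALT
6. low_battery: (PATROL) → mode=ALIGN action=A_HALT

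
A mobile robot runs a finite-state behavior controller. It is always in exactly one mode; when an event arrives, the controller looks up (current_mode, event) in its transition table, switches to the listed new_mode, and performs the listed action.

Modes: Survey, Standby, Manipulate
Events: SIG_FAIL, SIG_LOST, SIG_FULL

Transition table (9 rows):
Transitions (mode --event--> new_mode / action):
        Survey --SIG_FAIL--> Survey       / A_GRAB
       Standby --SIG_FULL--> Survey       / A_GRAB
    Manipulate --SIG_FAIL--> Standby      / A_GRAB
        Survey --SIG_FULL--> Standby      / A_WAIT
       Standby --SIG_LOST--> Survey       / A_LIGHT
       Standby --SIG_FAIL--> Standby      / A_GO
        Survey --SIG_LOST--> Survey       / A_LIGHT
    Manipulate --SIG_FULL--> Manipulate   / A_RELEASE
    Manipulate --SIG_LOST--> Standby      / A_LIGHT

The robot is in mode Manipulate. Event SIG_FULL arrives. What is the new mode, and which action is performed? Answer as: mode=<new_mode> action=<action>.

mode=Manipulate action=A_RELEASE

current mode = Manipulate; filter table to that mode:
  (Manipulate, SIG_FAIL) → (Standby, A_GRAB)
  (Manipulate, SIG_FULL) → (Manipulate, A_RELEASE)  ← event matches
  (Manipulate, SIG_LOST) → (Standby, A_LIGHT)
event = SIG_FULL selects (Manipulate, A_RELEASE)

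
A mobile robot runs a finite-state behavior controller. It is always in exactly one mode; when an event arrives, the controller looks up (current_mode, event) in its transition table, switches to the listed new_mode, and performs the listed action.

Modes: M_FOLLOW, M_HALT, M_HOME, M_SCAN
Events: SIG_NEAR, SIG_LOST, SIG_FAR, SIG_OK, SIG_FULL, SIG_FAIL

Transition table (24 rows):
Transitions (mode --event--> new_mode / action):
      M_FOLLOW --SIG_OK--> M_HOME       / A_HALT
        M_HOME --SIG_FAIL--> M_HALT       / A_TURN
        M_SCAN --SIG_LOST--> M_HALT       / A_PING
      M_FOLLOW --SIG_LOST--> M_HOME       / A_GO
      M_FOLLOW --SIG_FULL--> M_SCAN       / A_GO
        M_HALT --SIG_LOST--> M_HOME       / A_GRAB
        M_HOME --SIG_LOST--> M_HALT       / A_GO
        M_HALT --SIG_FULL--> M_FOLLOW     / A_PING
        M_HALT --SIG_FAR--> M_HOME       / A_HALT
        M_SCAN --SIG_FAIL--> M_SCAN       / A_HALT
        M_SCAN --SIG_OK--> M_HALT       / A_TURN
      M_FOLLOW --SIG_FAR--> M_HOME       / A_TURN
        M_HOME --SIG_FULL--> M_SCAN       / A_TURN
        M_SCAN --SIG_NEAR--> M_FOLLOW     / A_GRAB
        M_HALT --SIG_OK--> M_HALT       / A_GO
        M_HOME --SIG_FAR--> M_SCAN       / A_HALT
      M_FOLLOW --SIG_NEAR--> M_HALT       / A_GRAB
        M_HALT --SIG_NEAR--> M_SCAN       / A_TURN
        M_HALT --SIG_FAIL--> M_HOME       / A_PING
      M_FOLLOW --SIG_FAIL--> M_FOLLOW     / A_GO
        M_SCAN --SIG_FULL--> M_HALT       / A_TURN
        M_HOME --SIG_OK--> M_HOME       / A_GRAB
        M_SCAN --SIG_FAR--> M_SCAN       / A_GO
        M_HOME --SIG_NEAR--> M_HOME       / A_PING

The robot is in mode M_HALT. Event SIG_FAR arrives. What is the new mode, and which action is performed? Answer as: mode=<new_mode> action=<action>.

current mode = M_HALT; filter table to that mode:
  (M_HALT, SIG_LOST) → (M_HOME, A_GRAB)
  (M_HALT, SIG_FULL) → (M_FOLLOW, A_PING)
  (M_HALT, SIG_FAR) → (M_HOME, A_HALT)  ← event matches
  (M_HALT, SIG_OK) → (M_HALT, A_GO)
  (M_HALT, SIG_NEAR) → (M_SCAN, A_TURN)
  (M_HALT, SIG_FAIL) → (M_HOME, A_PING)
event = SIG_FAR selects (M_HOME, A_HALT)

mode=M_HOME action=A_HALT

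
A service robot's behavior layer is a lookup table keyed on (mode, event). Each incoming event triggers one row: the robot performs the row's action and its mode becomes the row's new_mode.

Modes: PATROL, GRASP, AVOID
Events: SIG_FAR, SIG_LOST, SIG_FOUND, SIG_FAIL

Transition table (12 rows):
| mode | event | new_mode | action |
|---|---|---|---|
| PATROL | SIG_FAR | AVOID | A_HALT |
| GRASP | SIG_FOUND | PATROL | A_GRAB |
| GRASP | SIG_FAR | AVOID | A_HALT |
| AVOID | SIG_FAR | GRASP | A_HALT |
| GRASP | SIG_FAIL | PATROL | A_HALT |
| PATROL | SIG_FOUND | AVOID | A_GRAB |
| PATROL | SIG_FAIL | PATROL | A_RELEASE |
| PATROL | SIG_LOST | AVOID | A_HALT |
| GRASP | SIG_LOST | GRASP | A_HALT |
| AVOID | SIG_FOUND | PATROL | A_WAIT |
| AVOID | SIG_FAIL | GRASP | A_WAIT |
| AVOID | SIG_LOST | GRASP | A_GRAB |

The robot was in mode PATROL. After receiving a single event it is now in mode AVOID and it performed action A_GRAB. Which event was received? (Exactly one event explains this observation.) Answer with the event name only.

try SIG_FAR: (PATROL, SIG_FAR) → (AVOID, A_HALT)
try SIG_LOST: (PATROL, SIG_LOST) → (AVOID, A_HALT)
try SIG_FOUND: (PATROL, SIG_FOUND) → (AVOID, A_GRAB)  ← matches
try SIG_FAIL: (PATROL, SIG_FAIL) → (PATROL, A_RELEASE)

SIG_FOUND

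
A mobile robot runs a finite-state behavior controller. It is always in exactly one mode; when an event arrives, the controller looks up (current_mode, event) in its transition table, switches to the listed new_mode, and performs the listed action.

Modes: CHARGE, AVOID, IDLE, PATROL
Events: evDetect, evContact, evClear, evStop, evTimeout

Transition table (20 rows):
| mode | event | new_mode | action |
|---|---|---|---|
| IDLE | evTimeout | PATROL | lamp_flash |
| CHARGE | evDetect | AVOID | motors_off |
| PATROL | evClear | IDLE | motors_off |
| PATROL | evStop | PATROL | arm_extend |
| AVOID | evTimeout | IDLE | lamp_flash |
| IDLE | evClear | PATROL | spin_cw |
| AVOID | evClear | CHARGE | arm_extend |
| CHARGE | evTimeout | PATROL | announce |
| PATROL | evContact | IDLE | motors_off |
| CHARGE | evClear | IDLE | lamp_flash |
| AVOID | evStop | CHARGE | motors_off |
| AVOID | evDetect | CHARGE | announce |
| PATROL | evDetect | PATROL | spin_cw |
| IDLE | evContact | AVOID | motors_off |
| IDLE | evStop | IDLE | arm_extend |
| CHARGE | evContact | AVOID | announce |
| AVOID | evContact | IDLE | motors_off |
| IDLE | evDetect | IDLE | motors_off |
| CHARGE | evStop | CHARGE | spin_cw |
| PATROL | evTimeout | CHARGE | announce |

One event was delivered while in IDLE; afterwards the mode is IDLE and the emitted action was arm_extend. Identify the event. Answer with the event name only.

try evDetect: (IDLE, evDetect) → (IDLE, motors_off)
try evContact: (IDLE, evContact) → (AVOID, motors_off)
try evClear: (IDLE, evClear) → (PATROL, spin_cw)
try evStop: (IDLE, evStop) → (IDLE, arm_extend)  ← matches
try evTimeout: (IDLE, evTimeout) → (PATROL, lamp_flash)

evStop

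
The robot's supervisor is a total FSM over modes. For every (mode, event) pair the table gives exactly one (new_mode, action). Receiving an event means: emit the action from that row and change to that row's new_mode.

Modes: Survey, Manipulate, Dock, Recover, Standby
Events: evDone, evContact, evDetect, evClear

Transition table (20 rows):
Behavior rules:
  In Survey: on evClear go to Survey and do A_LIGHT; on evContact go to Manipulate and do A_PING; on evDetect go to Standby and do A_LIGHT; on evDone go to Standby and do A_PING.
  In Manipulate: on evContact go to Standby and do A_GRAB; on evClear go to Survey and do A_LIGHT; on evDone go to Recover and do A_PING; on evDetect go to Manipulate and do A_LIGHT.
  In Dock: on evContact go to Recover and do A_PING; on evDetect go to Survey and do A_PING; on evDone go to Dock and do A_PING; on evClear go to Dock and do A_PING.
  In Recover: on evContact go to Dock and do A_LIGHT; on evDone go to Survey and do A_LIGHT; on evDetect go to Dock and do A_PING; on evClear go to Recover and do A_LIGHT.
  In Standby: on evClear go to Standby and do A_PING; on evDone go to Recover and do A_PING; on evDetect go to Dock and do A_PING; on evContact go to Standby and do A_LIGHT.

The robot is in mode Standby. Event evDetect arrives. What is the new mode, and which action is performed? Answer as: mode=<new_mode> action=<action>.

current mode = Standby; filter table to that mode:
  (Standby, evClear) → (Standby, A_PING)
  (Standby, evDone) → (Recover, A_PING)
  (Standby, evDetect) → (Dock, A_PING)  ← event matches
  (Standby, evContact) → (Standby, A_LIGHT)
event = evDetect selects (Dock, A_PING)

mode=Dock action=A_PING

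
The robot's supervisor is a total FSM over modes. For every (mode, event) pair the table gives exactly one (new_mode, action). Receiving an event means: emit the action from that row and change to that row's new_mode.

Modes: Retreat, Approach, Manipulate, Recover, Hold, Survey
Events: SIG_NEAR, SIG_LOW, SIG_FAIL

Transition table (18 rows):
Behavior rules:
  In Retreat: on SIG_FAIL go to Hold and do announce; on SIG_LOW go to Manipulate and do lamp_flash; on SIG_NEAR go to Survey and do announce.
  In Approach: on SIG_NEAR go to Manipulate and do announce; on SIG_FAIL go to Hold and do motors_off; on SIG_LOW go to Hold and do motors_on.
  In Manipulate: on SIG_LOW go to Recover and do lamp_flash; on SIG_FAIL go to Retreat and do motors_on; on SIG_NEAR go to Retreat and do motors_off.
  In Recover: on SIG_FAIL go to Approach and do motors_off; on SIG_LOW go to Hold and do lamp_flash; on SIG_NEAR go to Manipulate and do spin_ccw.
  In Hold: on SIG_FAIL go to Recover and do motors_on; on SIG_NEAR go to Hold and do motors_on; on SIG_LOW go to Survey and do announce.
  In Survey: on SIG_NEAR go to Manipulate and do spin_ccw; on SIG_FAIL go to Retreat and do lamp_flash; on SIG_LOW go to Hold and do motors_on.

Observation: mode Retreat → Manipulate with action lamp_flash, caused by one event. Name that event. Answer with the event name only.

SIG_LOW

try SIG_NEAR: (Retreat, SIG_NEAR) → (Survey, announce)
try SIG_LOW: (Retreat, SIG_LOW) → (Manipulate, lamp_flash)  ← matches
try SIG_FAIL: (Retreat, SIG_FAIL) → (Hold, announce)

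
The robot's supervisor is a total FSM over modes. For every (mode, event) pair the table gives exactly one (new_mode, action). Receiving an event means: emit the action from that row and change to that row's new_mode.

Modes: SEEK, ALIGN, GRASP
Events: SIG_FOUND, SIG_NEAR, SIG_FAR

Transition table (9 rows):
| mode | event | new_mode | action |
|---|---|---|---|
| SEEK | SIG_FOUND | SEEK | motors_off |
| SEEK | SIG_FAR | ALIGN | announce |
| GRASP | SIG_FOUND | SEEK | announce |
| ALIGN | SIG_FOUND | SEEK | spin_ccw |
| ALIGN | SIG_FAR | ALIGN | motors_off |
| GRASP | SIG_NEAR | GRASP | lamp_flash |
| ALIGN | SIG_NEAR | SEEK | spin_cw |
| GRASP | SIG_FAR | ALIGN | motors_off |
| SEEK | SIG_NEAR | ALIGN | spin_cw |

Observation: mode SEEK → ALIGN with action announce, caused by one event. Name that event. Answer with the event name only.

try SIG_FOUND: (SEEK, SIG_FOUND) → (SEEK, motors_off)
try SIG_NEAR: (SEEK, SIG_NEAR) → (ALIGN, spin_cw)
try SIG_FAR: (SEEK, SIG_FAR) → (ALIGN, announce)  ← matches

SIG_FAR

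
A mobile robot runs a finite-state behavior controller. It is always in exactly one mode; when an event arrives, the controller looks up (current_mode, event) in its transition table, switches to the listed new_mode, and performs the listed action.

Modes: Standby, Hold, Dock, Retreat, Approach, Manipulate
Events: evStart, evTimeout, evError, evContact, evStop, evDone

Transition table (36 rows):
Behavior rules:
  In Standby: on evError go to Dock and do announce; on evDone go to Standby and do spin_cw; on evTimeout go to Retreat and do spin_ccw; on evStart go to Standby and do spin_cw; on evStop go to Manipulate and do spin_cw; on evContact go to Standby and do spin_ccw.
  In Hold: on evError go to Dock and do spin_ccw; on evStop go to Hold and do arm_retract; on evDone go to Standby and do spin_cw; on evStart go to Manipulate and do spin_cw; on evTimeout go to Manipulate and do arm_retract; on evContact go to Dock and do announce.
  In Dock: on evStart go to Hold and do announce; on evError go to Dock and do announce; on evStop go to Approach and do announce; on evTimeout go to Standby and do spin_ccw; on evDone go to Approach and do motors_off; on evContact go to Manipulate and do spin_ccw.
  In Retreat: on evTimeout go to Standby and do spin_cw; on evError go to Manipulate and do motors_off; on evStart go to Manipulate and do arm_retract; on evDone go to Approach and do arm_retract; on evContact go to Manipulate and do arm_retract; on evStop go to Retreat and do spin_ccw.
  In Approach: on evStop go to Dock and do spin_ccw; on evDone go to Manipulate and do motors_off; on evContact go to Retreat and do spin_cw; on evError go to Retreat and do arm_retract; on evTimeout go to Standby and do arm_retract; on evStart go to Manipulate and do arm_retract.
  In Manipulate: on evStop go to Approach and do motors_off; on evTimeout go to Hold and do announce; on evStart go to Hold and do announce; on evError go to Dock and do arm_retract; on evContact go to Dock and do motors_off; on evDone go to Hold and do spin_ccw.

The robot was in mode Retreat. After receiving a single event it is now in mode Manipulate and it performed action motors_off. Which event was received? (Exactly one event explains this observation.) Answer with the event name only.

try evStart: (Retreat, evStart) → (Manipulate, arm_retract)
try evTimeout: (Retreat, evTimeout) → (Standby, spin_cw)
try evError: (Retreat, evError) → (Manipulate, motors_off)  ← matches
try evContact: (Retreat, evContact) → (Manipulate, arm_retract)
try evStop: (Retreat, evStop) → (Retreat, spin_ccw)
try evDone: (Retreat, evDone) → (Approach, arm_retract)

evError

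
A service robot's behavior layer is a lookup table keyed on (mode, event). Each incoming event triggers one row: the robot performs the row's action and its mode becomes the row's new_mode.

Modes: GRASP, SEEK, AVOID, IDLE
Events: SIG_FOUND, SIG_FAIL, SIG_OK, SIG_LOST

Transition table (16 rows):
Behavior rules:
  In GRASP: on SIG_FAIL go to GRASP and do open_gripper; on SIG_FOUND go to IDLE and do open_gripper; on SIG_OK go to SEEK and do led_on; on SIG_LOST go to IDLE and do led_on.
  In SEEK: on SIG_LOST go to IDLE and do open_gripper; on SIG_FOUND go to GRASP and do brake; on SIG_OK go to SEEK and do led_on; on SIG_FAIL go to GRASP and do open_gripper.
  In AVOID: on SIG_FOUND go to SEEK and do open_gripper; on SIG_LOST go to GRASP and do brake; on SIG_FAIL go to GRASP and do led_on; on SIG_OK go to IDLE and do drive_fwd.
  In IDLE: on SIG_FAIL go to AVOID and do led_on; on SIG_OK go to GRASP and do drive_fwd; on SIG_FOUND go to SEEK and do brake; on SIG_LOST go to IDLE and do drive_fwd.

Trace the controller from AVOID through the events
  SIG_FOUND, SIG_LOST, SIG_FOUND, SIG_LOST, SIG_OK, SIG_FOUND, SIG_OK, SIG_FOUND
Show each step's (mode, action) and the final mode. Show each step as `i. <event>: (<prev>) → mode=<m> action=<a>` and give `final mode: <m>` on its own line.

final mode: IDLE

1. SIG_FOUND: (AVOID) → mode=SEEK action=open_gripper
2. SIG_LOST: (SEEK) → mode=IDLE action=open_gripper
3. SIG_FOUND: (IDLE) → mode=SEEK action=brake
4. SIG_LOST: (SEEK) → mode=IDLE action=open_gripper
5. SIG_OK: (IDLE) → mode=GRASP action=drive_fwd
6. SIG_FOUND: (GRASP) → mode=IDLE action=open_gripper
7. SIG_OK: (IDLE) → mode=GRASP action=drive_fwd
8. SIG_FOUND: (GRASP) → mode=IDLE action=open_gripper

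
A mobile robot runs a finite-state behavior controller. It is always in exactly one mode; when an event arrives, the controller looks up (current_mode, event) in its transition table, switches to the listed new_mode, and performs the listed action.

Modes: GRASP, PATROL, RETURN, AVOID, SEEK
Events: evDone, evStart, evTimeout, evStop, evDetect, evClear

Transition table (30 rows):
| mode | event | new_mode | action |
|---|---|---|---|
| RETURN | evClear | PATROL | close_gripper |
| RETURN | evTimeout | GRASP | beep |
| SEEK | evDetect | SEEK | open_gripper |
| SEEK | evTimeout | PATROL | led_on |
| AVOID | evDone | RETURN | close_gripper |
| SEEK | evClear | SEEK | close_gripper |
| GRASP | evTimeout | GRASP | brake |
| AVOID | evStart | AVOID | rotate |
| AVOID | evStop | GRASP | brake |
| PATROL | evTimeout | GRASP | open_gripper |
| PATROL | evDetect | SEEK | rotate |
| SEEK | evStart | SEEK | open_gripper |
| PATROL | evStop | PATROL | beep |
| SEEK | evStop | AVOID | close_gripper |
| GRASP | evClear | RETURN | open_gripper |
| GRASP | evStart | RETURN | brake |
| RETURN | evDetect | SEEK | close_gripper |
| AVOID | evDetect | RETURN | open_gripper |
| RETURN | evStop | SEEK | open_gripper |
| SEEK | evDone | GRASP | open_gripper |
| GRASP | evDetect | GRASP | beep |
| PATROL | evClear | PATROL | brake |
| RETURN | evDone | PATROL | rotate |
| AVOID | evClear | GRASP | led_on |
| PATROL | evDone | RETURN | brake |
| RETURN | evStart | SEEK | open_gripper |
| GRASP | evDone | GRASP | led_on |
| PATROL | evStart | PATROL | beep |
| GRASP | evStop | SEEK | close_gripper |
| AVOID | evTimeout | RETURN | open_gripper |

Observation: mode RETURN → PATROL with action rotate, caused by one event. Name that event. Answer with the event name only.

try evDone: (RETURN, evDone) → (PATROL, rotate)  ← matches
try evStart: (RETURN, evStart) → (SEEK, open_gripper)
try evTimeout: (RETURN, evTimeout) → (GRASP, beep)
try evStop: (RETURN, evStop) → (SEEK, open_gripper)
try evDetect: (RETURN, evDetect) → (SEEK, close_gripper)
try evClear: (RETURN, evClear) → (PATROL, close_gripper)

evDone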